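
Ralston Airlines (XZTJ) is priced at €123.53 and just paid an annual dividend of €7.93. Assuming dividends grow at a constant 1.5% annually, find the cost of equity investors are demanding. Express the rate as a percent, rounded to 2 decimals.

8.02%

Rearranging the constant-growth DDM: r = D₁/P₀ + g.
D₁ = 7.93 × (1 + 0.015) = 8.0489.
r = 8.0489 / 123.53 + 0.015 = 0.06516 + 0.015 = 0.08016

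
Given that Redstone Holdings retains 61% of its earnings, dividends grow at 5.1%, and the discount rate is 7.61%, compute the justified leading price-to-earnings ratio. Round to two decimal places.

15.54

Payout ratio b = 1 − 0.61 = 0.39.
Justified leading P/E = b/(r−g) = 0.39/(0.0761−0.051) = 15.5378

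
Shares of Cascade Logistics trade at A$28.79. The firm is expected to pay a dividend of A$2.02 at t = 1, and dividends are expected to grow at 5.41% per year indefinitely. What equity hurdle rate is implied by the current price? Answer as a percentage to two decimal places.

Rearranging the constant-growth DDM: r = D₁/P₀ + g.
r = 2.0200 / 28.79 + 0.0541 = 0.07016 + 0.0541 = 0.12426

12.43%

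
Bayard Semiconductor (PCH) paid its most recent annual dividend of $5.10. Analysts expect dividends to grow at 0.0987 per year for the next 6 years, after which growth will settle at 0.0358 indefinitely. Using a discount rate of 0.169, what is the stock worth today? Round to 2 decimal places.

$52.10

Two-stage DDM. Project D₁…D_6 at 0.0987, terminal growth 0.0358, discount at r = 0.169.
D_1 = 5.6034
D_2 = 6.1564
D_3 = 6.7641
D_4 = 7.4317
D_5 = 8.1652
D_6 = 8.9711
Terminal value at t=6: TV = D_7/(r−g) = 9.2922/(0.169−0.0358) = 69.7616
P₀ = 5.6034/(1+0.169)^1 + 6.1564/(1+0.169)^2 + 6.7641/(1+0.169)^3 + 7.4317/(1+0.169)^4 + 8.1652/(1+0.169)^5 + 8.9711/(1+0.169)^6 + 69.7616/(1+0.169)^6 = 52.1031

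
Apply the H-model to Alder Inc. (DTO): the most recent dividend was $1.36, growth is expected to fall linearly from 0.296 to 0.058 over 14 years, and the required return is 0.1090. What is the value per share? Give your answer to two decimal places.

H-model: P₀ = D₀[(1+g_L) + H(g_S−g_L)]/(r−g_L), with H = 14/2 = 7.
P₀ = 1.36 × [(1+0.058) + 7×(0.296−0.058)] / (0.109−0.058)
   = 1.36 × 2.7240 / 0.051 = 72.6400

$72.64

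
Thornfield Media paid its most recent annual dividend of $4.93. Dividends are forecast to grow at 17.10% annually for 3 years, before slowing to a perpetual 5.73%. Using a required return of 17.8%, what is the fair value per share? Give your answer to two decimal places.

Two-stage DDM. Project D₁…D_3 at 0.171, terminal growth 0.0573, discount at r = 0.178.
D_1 = 5.7730
D_2 = 6.7602
D_3 = 7.9162
Terminal value at t=3: TV = D_4/(r−g) = 8.3698/(0.178−0.0573) = 69.3439
P₀ = 5.7730/(1+0.178)^1 + 6.7602/(1+0.178)^2 + 7.9162/(1+0.178)^3 + 69.3439/(1+0.178)^3 = 57.0351

$57.04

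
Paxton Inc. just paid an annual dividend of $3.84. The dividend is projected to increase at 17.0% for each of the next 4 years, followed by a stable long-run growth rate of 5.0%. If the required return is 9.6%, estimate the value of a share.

$131.97

Two-stage DDM. Project D₁…D_4 at 0.17, terminal growth 0.05, discount at r = 0.096.
D_1 = 4.4928
D_2 = 5.2566
D_3 = 6.1502
D_4 = 7.1957
Terminal value at t=4: TV = D_5/(r−g) = 7.5555/(0.096−0.05) = 164.2503
P₀ = 4.4928/(1+0.096)^1 + 5.2566/(1+0.096)^2 + 6.1502/(1+0.096)^3 + 7.1957/(1+0.096)^4 + 164.2503/(1+0.096)^4 = 131.9656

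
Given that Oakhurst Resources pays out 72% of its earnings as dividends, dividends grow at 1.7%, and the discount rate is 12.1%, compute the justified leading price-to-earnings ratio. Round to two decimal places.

6.92

Justified leading P/E = b/(r−g) = 0.72/(0.121−0.017) = 6.9231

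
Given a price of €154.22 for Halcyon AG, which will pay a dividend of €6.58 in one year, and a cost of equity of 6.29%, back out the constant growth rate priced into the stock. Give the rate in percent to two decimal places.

From P₀ = D₁/(r − g), the implied growth is g = r − D₁/P₀.
g = 0.0629 − 6.58/154.22 = 0.0629 − 0.04267 = 0.02023

2.02%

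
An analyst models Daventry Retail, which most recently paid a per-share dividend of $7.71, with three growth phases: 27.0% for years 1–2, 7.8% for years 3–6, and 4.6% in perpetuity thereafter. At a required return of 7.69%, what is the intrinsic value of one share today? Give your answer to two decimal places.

$427.28

Three-stage DDM. Project D₁…D_6; terminal Gordon value at t=6 with g = 0.046; discount at r = 0.0769.
D_1 = 9.7917
D_2 = 12.4355
D_3 = 13.4054
D_4 = 14.4510
D_5 = 15.5782
D_6 = 16.7933
TV_6 = 17.5658/(0.0769−0.046) = 568.4733
P₀ = Σ Dₜ/(1+r)ᵗ + TV_6/(1+r)^6 = 427.2831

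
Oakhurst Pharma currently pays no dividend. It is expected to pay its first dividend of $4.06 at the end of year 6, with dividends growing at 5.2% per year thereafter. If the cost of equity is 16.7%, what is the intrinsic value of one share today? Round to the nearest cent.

Deferred-dividend DDM. At t=5 the remaining stream is a growing perpetuity with first payment D_6 = 4.06.
V_5 = D_6/(r−g) = 4.06/(0.167−0.052) = 35.3043
P₀ = V_5/(1+r)^5 = 35.3043/(1+0.167)^5 = 16.3107

$16.31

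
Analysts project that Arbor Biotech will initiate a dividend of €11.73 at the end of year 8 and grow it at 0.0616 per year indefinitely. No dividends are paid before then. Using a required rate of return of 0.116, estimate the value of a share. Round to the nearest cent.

Deferred-dividend DDM. At t=7 the remaining stream is a growing perpetuity with first payment D_8 = 11.73.
V_7 = D_8/(r−g) = 11.73/(0.116−0.0616) = 215.6250
P₀ = V_7/(1+r)^7 = 215.6250/(1+0.116)^7 = 100.0115

€100.01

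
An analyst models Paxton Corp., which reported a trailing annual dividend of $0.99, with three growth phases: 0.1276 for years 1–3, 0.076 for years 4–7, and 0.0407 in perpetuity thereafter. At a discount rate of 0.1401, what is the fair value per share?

$14.18

Three-stage DDM. Project D₁…D_7; terminal Gordon value at t=7 with g = 0.0407; discount at r = 0.1401.
D_1 = 1.1163
D_2 = 1.2588
D_3 = 1.4194
D_4 = 1.5273
D_5 = 1.6433
D_6 = 1.7682
D_7 = 1.9026
TV_7 = 1.9800/(0.1401−0.0407) = 19.9200
P₀ = Σ Dₜ/(1+r)ᵗ + TV_7/(1+r)^7 = 14.1833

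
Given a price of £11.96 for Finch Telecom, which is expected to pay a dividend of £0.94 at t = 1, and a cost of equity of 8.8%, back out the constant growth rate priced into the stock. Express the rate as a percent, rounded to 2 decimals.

0.94%

From P₀ = D₁/(r − g), the implied growth is g = r − D₁/P₀.
g = 0.088 − 0.94/11.96 = 0.088 − 0.07860 = 0.00940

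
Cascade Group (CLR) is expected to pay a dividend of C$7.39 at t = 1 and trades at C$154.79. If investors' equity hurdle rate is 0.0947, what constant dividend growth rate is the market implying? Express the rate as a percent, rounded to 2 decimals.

From P₀ = D₁/(r − g), the implied growth is g = r − D₁/P₀.
g = 0.0947 − 7.39/154.79 = 0.0947 − 0.04774 = 0.04696

4.70%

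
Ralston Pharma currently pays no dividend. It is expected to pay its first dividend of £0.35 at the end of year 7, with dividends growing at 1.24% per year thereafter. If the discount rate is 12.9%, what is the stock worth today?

£1.45

Deferred-dividend DDM. At t=6 the remaining stream is a growing perpetuity with first payment D_7 = 0.35.
V_6 = D_7/(r−g) = 0.35/(0.129−0.0124) = 3.0017
P₀ = V_6/(1+r)^6 = 3.0017/(1+0.129)^6 = 1.4495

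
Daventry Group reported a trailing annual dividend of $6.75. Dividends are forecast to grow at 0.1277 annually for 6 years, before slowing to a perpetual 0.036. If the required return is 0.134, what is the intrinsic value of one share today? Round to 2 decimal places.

Two-stage DDM. Project D₁…D_6 at 0.1277, terminal growth 0.036, discount at r = 0.134.
D_1 = 7.6120
D_2 = 8.5840
D_3 = 9.6802
D_4 = 10.9164
D_5 = 12.3104
D_6 = 13.8824
Terminal value at t=6: TV = D_7/(r−g) = 14.3822/(0.134−0.036) = 146.7570
P₀ = 7.6120/(1+0.134)^1 + 8.5840/(1+0.134)^2 + 9.6802/(1+0.134)^3 + 10.9164/(1+0.134)^4 + 12.3104/(1+0.134)^5 + 13.8824/(1+0.134)^6 + 146.7570/(1+0.134)^6 = 108.7311

$108.73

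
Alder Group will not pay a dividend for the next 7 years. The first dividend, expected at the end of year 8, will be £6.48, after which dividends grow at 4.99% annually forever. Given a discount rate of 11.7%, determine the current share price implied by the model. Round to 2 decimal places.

£44.51

Deferred-dividend DDM. At t=7 the remaining stream is a growing perpetuity with first payment D_8 = 6.48.
V_7 = D_8/(r−g) = 6.48/(0.117−0.0499) = 96.5723
P₀ = V_7/(1+r)^7 = 96.5723/(1+0.117)^7 = 44.5123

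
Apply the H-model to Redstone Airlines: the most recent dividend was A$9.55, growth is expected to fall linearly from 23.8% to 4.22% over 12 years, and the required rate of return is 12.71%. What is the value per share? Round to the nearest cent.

H-model: P₀ = D₀[(1+g_L) + H(g_S−g_L)]/(r−g_L), with H = 12/2 = 6.
P₀ = 9.55 × [(1+0.0422) + 6×(0.238−0.0422)] / (0.1271−0.0422)
   = 9.55 × 2.2170 / 0.0849 = 249.3799

A$249.38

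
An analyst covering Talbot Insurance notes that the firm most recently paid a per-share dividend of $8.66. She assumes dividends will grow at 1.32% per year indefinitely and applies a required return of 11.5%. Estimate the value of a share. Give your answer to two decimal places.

Gordon growth model: P₀ = D₁/(r − g). D₁ = 8.66 × (1 + 0.0132) = 8.7743.
P₀ = 8.7743 / (0.115 − 0.0132) = 8.7743 / 0.1018 = 86.1917

$86.19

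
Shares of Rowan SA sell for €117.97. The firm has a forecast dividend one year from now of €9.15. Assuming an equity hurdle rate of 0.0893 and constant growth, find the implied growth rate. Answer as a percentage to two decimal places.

1.17%

From P₀ = D₁/(r − g), the implied growth is g = r − D₁/P₀.
g = 0.0893 − 9.15/117.97 = 0.0893 − 0.07756 = 0.01174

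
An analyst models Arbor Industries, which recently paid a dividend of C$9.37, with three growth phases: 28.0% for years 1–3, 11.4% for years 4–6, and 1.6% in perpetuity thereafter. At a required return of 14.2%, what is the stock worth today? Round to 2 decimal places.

C$171.89

Three-stage DDM. Project D₁…D_6; terminal Gordon value at t=6 with g = 0.016; discount at r = 0.142.
D_1 = 11.9936
D_2 = 15.3518
D_3 = 19.6503
D_4 = 21.8905
D_5 = 24.3860
D_6 = 27.1660
TV_6 = 27.6006/(0.142−0.016) = 219.0525
P₀ = Σ Dₜ/(1+r)ᵗ + TV_6/(1+r)^6 = 171.8929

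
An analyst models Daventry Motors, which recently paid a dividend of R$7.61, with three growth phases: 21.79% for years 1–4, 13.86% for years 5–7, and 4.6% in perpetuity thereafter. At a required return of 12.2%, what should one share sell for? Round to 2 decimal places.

R$222.12

Three-stage DDM. Project D₁…D_7; terminal Gordon value at t=7 with g = 0.046; discount at r = 0.122.
D_1 = 9.2682
D_2 = 11.2878
D_3 = 13.7474
D_4 = 16.7429
D_5 = 19.0635
D_6 = 21.7057
D_7 = 24.7141
TV_7 = 25.8509/(0.122−0.046) = 340.1440
P₀ = Σ Dₜ/(1+r)ᵗ + TV_7/(1+r)^7 = 222.1202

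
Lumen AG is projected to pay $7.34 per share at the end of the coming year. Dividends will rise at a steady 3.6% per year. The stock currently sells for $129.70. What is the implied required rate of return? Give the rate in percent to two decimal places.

9.26%

Rearranging the constant-growth DDM: r = D₁/P₀ + g.
r = 7.3400 / 129.70 + 0.036 = 0.05659 + 0.036 = 0.09259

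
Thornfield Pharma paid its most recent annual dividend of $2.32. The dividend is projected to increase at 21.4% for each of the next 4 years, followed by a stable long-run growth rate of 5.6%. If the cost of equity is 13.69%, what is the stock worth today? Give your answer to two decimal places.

Two-stage DDM. Project D₁…D_4 at 0.214, terminal growth 0.056, discount at r = 0.1369.
D_1 = 2.8165
D_2 = 3.4192
D_3 = 4.1509
D_4 = 5.0392
Terminal value at t=4: TV = D_5/(r−g) = 5.3214/(0.1369−0.056) = 65.7776
P₀ = 2.8165/(1+0.1369)^1 + 3.4192/(1+0.1369)^2 + 4.1509/(1+0.1369)^3 + 5.0392/(1+0.1369)^4 + 65.7776/(1+0.1369)^4 = 50.3358

$50.34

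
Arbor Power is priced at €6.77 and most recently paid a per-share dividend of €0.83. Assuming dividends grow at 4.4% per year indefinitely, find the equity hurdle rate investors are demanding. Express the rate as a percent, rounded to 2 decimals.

17.20%

Rearranging the constant-growth DDM: r = D₁/P₀ + g.
D₁ = 0.83 × (1 + 0.044) = 0.8665.
r = 0.8665 / 6.77 + 0.044 = 0.12799 + 0.044 = 0.17199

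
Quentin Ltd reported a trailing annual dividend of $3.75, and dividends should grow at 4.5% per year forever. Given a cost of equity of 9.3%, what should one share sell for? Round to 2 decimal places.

$81.64

Gordon growth model: P₀ = D₁/(r − g). D₁ = 3.75 × (1 + 0.045) = 3.9187.
P₀ = 3.9187 / (0.093 − 0.045) = 3.9187 / 0.048 = 81.6406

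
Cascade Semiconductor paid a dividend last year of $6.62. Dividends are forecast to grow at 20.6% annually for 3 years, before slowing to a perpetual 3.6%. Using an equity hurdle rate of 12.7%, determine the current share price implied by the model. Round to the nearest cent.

$115.13

Two-stage DDM. Project D₁…D_3 at 0.206, terminal growth 0.036, discount at r = 0.127.
D_1 = 7.9837
D_2 = 9.6284
D_3 = 11.6118
Terminal value at t=3: TV = D_4/(r−g) = 12.0298/(0.127−0.036) = 132.1960
P₀ = 7.9837/(1+0.127)^1 + 9.6284/(1+0.127)^2 + 11.6118/(1+0.127)^3 + 132.1960/(1+0.127)^3 = 115.1287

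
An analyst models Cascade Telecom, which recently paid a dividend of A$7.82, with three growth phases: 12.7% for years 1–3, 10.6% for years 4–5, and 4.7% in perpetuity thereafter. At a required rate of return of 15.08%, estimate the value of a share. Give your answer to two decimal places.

Three-stage DDM. Project D₁…D_5; terminal Gordon value at t=5 with g = 0.047; discount at r = 0.1508.
D_1 = 8.8131
D_2 = 9.9324
D_3 = 11.1938
D_4 = 12.3804
D_5 = 13.6927
TV_5 = 14.3362/(0.1508−0.047) = 138.1141
P₀ = Σ Dₜ/(1+r)ᵗ + TV_5/(1+r)^5 = 104.7746

A$104.77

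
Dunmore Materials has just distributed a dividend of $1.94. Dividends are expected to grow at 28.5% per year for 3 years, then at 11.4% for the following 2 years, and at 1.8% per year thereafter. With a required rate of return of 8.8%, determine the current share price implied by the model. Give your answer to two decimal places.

Three-stage DDM. Project D₁…D_5; terminal Gordon value at t=5 with g = 0.018; discount at r = 0.088.
D_1 = 2.4929
D_2 = 3.2034
D_3 = 4.1163
D_4 = 4.5856
D_5 = 5.1084
TV_5 = 5.2003/(0.088−0.018) = 74.2901
P₀ = Σ Dₜ/(1+r)ᵗ + TV_5/(1+r)^5 = 63.5457

$63.55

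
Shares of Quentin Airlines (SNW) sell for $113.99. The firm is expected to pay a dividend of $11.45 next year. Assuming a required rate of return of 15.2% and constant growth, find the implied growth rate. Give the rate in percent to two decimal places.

5.16%

From P₀ = D₁/(r − g), the implied growth is g = r − D₁/P₀.
g = 0.152 − 11.45/113.99 = 0.152 − 0.10045 = 0.05155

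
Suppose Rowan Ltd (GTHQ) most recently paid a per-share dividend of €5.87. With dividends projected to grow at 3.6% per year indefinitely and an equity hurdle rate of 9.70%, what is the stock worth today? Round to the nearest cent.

Gordon growth model: P₀ = D₁/(r − g). D₁ = 5.87 × (1 + 0.036) = 6.0813.
P₀ = 6.0813 / (0.097 − 0.036) = 6.0813 / 0.061 = 99.6938

€99.69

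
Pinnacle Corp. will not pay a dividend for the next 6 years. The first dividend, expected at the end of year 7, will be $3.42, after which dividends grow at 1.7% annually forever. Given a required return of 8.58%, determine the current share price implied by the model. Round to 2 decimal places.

$30.33

Deferred-dividend DDM. At t=6 the remaining stream is a growing perpetuity with first payment D_7 = 3.42.
V_6 = D_7/(r−g) = 3.42/(0.0858−0.017) = 49.7093
P₀ = V_6/(1+r)^6 = 49.7093/(1+0.0858)^6 = 30.3346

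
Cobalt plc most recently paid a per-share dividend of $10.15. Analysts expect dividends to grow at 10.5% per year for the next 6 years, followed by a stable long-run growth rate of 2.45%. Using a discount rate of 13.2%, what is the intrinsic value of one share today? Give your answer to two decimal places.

Two-stage DDM. Project D₁…D_6 at 0.105, terminal growth 0.0245, discount at r = 0.132.
D_1 = 11.2157
D_2 = 12.3934
D_3 = 13.6947
D_4 = 15.1327
D_5 = 16.7216
D_6 = 18.4774
Terminal value at t=6: TV = D_7/(r−g) = 18.9300/(0.132−0.0245) = 176.0935
P₀ = 11.2157/(1+0.132)^1 + 12.3934/(1+0.132)^2 + 13.6947/(1+0.132)^3 + 15.1327/(1+0.132)^4 + 16.7216/(1+0.132)^5 + 18.4774/(1+0.132)^6 + 176.0935/(1+0.132)^6 = 139.7017

$139.70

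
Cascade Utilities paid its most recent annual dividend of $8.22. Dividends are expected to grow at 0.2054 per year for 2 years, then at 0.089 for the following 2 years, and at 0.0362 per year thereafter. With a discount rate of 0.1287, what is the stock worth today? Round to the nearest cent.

$133.69

Three-stage DDM. Project D₁…D_4; terminal Gordon value at t=4 with g = 0.0362; discount at r = 0.1287.
D_1 = 9.9084
D_2 = 11.9436
D_3 = 13.0065
D_4 = 14.1641
TV_4 = 14.6769/(0.1287−0.0362) = 158.6689
P₀ = Σ Dₜ/(1+r)ᵗ + TV_4/(1+r)^4 = 133.6900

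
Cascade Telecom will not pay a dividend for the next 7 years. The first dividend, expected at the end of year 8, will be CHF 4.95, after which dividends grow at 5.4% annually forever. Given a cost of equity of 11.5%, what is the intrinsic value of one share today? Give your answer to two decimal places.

Deferred-dividend DDM. At t=7 the remaining stream is a growing perpetuity with first payment D_8 = 4.95.
V_7 = D_8/(r−g) = 4.95/(0.115−0.054) = 81.1475
P₀ = V_7/(1+r)^7 = 81.1475/(1+0.115)^7 = 37.8749

CHF 37.87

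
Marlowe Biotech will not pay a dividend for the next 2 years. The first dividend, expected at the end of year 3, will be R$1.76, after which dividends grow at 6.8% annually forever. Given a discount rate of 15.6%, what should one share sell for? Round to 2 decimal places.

Deferred-dividend DDM. At t=2 the remaining stream is a growing perpetuity with first payment D_3 = 1.76.
V_2 = D_3/(r−g) = 1.76/(0.156−0.068) = 20.0000
P₀ = V_2/(1+r)^2 = 20.0000/(1+0.156)^2 = 14.9663

R$14.97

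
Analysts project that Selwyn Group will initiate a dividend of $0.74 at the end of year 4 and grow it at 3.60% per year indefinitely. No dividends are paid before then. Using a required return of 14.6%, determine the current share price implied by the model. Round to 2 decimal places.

Deferred-dividend DDM. At t=3 the remaining stream is a growing perpetuity with first payment D_4 = 0.74.
V_3 = D_4/(r−g) = 0.74/(0.146−0.036) = 6.7273
P₀ = V_3/(1+r)^3 = 6.7273/(1+0.146)^3 = 4.4698

$4.47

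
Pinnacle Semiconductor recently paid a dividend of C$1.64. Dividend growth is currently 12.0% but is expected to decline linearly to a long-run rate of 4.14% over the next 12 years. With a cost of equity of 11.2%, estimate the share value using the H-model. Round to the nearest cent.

H-model: P₀ = D₀[(1+g_L) + H(g_S−g_L)]/(r−g_L), with H = 12/2 = 6.
P₀ = 1.64 × [(1+0.0414) + 6×(0.12−0.0414)] / (0.112−0.0414)
   = 1.64 × 1.5130 / 0.0706 = 35.1462

C$35.15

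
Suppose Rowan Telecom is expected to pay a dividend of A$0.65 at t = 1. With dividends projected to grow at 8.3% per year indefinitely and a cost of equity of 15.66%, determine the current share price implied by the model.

Gordon growth model: P₀ = D₁/(r − g), with D₁ = 0.65 given directly.
P₀ = 0.6500 / (0.1566 − 0.083) = 0.6500 / 0.0736 = 8.8315

A$8.83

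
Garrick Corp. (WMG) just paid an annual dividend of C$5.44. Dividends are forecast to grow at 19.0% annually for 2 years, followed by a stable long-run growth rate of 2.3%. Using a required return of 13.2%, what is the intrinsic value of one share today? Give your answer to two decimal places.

Two-stage DDM. Project D₁…D_2 at 0.19, terminal growth 0.023, discount at r = 0.132.
D_1 = 6.4736
D_2 = 7.7036
Terminal value at t=2: TV = D_3/(r−g) = 7.8808/(0.132−0.023) = 72.3006
P₀ = 6.4736/(1+0.132)^1 + 7.7036/(1+0.132)^2 + 72.3006/(1+0.132)^2 = 68.1525

C$68.15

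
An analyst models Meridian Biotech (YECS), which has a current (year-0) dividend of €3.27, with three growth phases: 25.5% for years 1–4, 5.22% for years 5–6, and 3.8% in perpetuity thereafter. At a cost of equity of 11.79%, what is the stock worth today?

Three-stage DDM. Project D₁…D_6; terminal Gordon value at t=6 with g = 0.038; discount at r = 0.1179.
D_1 = 4.1038
D_2 = 5.1503
D_3 = 6.4637
D_4 = 8.1119
D_5 = 8.5353
D_6 = 8.9809
TV_6 = 9.3222/(0.1179−0.038) = 116.6729
P₀ = Σ Dₜ/(1+r)ᵗ + TV_6/(1+r)^6 = 86.8829

€86.88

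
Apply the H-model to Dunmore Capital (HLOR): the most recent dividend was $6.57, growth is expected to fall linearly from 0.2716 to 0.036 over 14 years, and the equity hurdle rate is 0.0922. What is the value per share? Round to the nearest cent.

H-model: P₀ = D₀[(1+g_L) + H(g_S−g_L)]/(r−g_L), with H = 14/2 = 7.
P₀ = 6.57 × [(1+0.036) + 7×(0.2716−0.036)] / (0.0922−0.036)
   = 6.57 × 2.6852 / 0.0562 = 313.9104

$313.91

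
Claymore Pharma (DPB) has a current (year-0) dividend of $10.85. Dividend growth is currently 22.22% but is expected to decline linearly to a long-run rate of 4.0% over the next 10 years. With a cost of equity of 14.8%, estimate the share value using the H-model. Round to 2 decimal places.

$196.00

H-model: P₀ = D₀[(1+g_L) + H(g_S−g_L)]/(r−g_L), with H = 10/2 = 5.
P₀ = 10.85 × [(1+0.04) + 5×(0.2222−0.04)] / (0.148−0.04)
   = 10.85 × 1.9510 / 0.108 = 196.0032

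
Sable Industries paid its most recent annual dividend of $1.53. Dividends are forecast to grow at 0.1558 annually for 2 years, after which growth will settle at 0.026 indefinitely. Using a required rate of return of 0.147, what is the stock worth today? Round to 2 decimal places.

Two-stage DDM. Project D₁…D_2 at 0.1558, terminal growth 0.026, discount at r = 0.147.
D_1 = 1.7684
D_2 = 2.0439
Terminal value at t=2: TV = D_3/(r−g) = 2.0970/(0.147−0.026) = 17.3308
P₀ = 1.7684/(1+0.147)^1 + 2.0439/(1+0.147)^2 + 17.3308/(1+0.147)^2 = 16.2685

$16.27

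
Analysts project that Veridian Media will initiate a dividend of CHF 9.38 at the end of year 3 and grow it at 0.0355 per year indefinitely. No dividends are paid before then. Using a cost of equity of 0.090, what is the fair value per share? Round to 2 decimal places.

CHF 144.86

Deferred-dividend DDM. At t=2 the remaining stream is a growing perpetuity with first payment D_3 = 9.38.
V_2 = D_3/(r−g) = 9.38/(0.09−0.0355) = 172.1101
P₀ = V_2/(1+r)^2 = 172.1101/(1+0.09)^2 = 144.8616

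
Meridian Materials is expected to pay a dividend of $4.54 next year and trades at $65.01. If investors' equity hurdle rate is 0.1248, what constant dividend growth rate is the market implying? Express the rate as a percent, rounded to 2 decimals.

5.50%

From P₀ = D₁/(r − g), the implied growth is g = r − D₁/P₀.
g = 0.1248 − 4.54/65.01 = 0.1248 − 0.06984 = 0.05496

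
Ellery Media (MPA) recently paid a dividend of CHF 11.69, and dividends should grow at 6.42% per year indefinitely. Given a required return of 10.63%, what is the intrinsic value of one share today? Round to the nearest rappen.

CHF 295.50

Gordon growth model: P₀ = D₁/(r − g). D₁ = 11.69 × (1 + 0.0642) = 12.4405.
P₀ = 12.4405 / (0.1063 − 0.0642) = 12.4405 / 0.0421 = 295.4988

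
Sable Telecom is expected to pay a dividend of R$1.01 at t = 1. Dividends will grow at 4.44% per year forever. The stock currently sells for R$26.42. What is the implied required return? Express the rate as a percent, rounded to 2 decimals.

Rearranging the constant-growth DDM: r = D₁/P₀ + g.
r = 1.0100 / 26.42 + 0.0444 = 0.03823 + 0.0444 = 0.08263

8.26%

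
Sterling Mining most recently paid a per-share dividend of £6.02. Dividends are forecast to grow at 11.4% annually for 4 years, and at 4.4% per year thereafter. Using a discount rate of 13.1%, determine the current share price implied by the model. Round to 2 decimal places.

Two-stage DDM. Project D₁…D_4 at 0.114, terminal growth 0.044, discount at r = 0.131.
D_1 = 6.7063
D_2 = 7.4708
D_3 = 8.3225
D_4 = 9.2712
Terminal value at t=4: TV = D_5/(r−g) = 9.6792/(0.131−0.044) = 111.2547
P₀ = 6.7063/(1+0.131)^1 + 7.4708/(1+0.131)^2 + 8.3225/(1+0.131)^3 + 9.2712/(1+0.131)^4 + 111.2547/(1+0.131)^4 = 91.1822

£91.18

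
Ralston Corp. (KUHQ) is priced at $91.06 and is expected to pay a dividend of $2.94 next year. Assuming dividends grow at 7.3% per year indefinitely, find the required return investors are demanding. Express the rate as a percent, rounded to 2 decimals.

10.53%

Rearranging the constant-growth DDM: r = D₁/P₀ + g.
r = 2.9400 / 91.06 + 0.073 = 0.03229 + 0.073 = 0.10529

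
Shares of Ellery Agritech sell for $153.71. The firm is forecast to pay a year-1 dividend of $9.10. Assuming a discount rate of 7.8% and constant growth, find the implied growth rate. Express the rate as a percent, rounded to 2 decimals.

From P₀ = D₁/(r − g), the implied growth is g = r − D₁/P₀.
g = 0.078 − 9.10/153.71 = 0.078 − 0.05920 = 0.01880

1.88%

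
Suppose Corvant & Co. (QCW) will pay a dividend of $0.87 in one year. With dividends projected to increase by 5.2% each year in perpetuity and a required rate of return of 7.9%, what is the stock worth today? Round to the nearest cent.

$32.22

Gordon growth model: P₀ = D₁/(r − g), with D₁ = 0.87 given directly.
P₀ = 0.8700 / (0.079 − 0.052) = 0.8700 / 0.027 = 32.2222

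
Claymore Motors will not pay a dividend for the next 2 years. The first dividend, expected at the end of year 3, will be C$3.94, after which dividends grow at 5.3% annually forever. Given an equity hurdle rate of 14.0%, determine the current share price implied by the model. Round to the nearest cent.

Deferred-dividend DDM. At t=2 the remaining stream is a growing perpetuity with first payment D_3 = 3.94.
V_2 = D_3/(r−g) = 3.94/(0.14−0.053) = 45.2874
P₀ = V_2/(1+r)^2 = 45.2874/(1+0.14)^2 = 34.8472

C$34.85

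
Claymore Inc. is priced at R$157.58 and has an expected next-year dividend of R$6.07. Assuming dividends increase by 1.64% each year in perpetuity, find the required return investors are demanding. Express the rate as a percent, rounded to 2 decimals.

Rearranging the constant-growth DDM: r = D₁/P₀ + g.
r = 6.0700 / 157.58 + 0.0164 = 0.03852 + 0.0164 = 0.05492

5.49%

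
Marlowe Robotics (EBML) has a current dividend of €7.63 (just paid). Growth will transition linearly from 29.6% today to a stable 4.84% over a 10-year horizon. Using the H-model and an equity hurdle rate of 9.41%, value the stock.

€381.73

H-model: P₀ = D₀[(1+g_L) + H(g_S−g_L)]/(r−g_L), with H = 10/2 = 5.
P₀ = 7.63 × [(1+0.0484) + 5×(0.296−0.0484)] / (0.0941−0.0484)
   = 7.63 × 2.2864 / 0.0457 = 381.7337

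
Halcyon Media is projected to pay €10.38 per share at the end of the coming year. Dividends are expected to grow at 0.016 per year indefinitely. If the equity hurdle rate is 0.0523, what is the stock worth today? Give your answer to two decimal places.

€285.95

Gordon growth model: P₀ = D₁/(r − g), with D₁ = 10.38 given directly.
P₀ = 10.3800 / (0.0523 − 0.016) = 10.3800 / 0.0363 = 285.9504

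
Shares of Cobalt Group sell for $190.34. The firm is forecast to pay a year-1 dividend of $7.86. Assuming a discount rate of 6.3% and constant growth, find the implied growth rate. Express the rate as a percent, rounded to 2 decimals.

2.17%

From P₀ = D₁/(r − g), the implied growth is g = r − D₁/P₀.
g = 0.063 − 7.86/190.34 = 0.063 − 0.04129 = 0.02171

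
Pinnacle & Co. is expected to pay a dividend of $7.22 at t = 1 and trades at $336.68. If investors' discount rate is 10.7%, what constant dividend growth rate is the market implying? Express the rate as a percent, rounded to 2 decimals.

8.56%

From P₀ = D₁/(r − g), the implied growth is g = r − D₁/P₀.
g = 0.107 − 7.22/336.68 = 0.107 − 0.02144 = 0.08556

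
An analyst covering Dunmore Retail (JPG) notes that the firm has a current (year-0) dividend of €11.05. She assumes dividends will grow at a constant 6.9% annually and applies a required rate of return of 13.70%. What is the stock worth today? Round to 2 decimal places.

€173.71

Gordon growth model: P₀ = D₁/(r − g). D₁ = 11.05 × (1 + 0.069) = 11.8125.
P₀ = 11.8125 / (0.137 − 0.069) = 11.8125 / 0.068 = 173.7125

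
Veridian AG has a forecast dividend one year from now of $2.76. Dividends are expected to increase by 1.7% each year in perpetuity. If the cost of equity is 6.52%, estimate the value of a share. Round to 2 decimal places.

$57.26

Gordon growth model: P₀ = D₁/(r − g), with D₁ = 2.76 given directly.
P₀ = 2.7600 / (0.0652 − 0.017) = 2.7600 / 0.0482 = 57.2614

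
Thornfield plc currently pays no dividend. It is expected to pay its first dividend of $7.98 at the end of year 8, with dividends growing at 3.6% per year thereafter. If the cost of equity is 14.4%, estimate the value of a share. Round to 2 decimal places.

Deferred-dividend DDM. At t=7 the remaining stream is a growing perpetuity with first payment D_8 = 7.98.
V_7 = D_8/(r−g) = 7.98/(0.144−0.036) = 73.8889
P₀ = V_7/(1+r)^7 = 73.8889/(1+0.144)^7 = 28.8136

$28.81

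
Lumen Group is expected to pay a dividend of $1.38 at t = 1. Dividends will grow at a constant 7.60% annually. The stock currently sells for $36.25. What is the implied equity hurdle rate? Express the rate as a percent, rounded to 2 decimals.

11.41%

Rearranging the constant-growth DDM: r = D₁/P₀ + g.
r = 1.3800 / 36.25 + 0.076 = 0.03807 + 0.076 = 0.11407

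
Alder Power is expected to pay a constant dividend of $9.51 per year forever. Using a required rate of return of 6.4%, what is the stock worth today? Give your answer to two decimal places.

Zero-growth DDM (perpetuity): P₀ = D/r = 9.51 / 0.064 = 148.5938

$148.59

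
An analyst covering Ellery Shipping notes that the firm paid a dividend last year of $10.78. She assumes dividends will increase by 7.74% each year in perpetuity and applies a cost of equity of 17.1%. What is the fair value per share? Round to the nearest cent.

$124.09

Gordon growth model: P₀ = D₁/(r − g). D₁ = 10.78 × (1 + 0.0774) = 11.6144.
P₀ = 11.6144 / (0.171 − 0.0774) = 11.6144 / 0.0936 = 124.0852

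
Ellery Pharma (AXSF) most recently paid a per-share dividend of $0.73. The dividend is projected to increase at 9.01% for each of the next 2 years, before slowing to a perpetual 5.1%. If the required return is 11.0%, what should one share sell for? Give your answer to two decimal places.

Two-stage DDM. Project D₁…D_2 at 0.0901, terminal growth 0.051, discount at r = 0.11.
D_1 = 0.7958
D_2 = 0.8675
Terminal value at t=2: TV = D_3/(r−g) = 0.9117/(0.11−0.051) = 15.4528
P₀ = 0.7958/(1+0.11)^1 + 0.8675/(1+0.11)^2 + 15.4528/(1+0.11)^2 = 13.9628

$13.96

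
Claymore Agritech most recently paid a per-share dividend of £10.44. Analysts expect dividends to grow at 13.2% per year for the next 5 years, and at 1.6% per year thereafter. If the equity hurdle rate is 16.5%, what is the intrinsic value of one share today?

£109.59

Two-stage DDM. Project D₁…D_5 at 0.132, terminal growth 0.016, discount at r = 0.165.
D_1 = 11.8181
D_2 = 13.3781
D_3 = 15.1440
D_4 = 17.1430
D_5 = 19.4058
Terminal value at t=5: TV = D_6/(r−g) = 19.7163/(0.165−0.016) = 132.3244
P₀ = 11.8181/(1+0.165)^1 + 13.3781/(1+0.165)^2 + 15.1440/(1+0.165)^3 + 17.1430/(1+0.165)^4 + 19.4058/(1+0.165)^5 + 132.3244/(1+0.165)^5 = 109.5891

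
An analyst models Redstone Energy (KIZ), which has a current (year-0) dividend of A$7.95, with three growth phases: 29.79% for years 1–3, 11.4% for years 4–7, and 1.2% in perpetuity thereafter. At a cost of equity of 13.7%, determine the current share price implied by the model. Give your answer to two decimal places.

A$164.44

Three-stage DDM. Project D₁…D_7; terminal Gordon value at t=7 with g = 0.012; discount at r = 0.137.
D_1 = 10.3183
D_2 = 13.3921
D_3 = 17.3816
D_4 = 19.3632
D_5 = 21.5705
D_6 = 24.0296
D_7 = 26.7690
TV_7 = 27.0902/(0.137−0.012) = 216.7215
P₀ = Σ Dₜ/(1+r)ᵗ + TV_7/(1+r)^7 = 164.4386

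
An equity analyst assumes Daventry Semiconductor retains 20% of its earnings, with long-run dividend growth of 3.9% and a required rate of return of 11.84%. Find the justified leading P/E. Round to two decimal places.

10.08

Payout ratio b = 1 − 0.20 = 0.80.
Justified leading P/E = b/(r−g) = 0.80/(0.1184−0.039) = 10.0756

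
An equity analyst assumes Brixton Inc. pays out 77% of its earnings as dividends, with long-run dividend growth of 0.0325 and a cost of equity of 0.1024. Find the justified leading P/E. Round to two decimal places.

Justified leading P/E = b/(r−g) = 0.77/(0.1024−0.0325) = 11.0157

11.02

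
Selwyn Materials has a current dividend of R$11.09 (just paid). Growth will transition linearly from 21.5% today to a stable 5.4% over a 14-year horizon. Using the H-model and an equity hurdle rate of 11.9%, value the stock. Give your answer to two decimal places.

R$372.11

H-model: P₀ = D₀[(1+g_L) + H(g_S−g_L)]/(r−g_L), with H = 14/2 = 7.
P₀ = 11.09 × [(1+0.054) + 7×(0.215−0.054)] / (0.119−0.054)
   = 11.09 × 2.1810 / 0.065 = 372.1122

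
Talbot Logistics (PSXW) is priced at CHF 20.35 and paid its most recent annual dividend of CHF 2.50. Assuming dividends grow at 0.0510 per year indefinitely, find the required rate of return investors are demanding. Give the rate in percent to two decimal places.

18.01%

Rearranging the constant-growth DDM: r = D₁/P₀ + g.
D₁ = 2.50 × (1 + 0.051) = 2.6275.
r = 2.6275 / 20.35 + 0.051 = 0.12912 + 0.051 = 0.18012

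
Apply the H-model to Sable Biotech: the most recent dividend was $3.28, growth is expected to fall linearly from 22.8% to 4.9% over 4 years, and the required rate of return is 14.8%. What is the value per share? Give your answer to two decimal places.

H-model: P₀ = D₀[(1+g_L) + H(g_S−g_L)]/(r−g_L), with H = 4/2 = 2.
P₀ = 3.28 × [(1+0.049) + 2×(0.228−0.049)] / (0.148−0.049)
   = 3.28 × 1.4070 / 0.099 = 46.6158

$46.62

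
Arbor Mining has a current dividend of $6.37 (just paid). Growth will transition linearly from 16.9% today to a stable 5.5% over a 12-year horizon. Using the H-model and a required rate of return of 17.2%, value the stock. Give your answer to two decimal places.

$94.68

H-model: P₀ = D₀[(1+g_L) + H(g_S−g_L)]/(r−g_L), with H = 12/2 = 6.
P₀ = 6.37 × [(1+0.055) + 6×(0.169−0.055)] / (0.172−0.055)
   = 6.37 × 1.7390 / 0.117 = 94.6789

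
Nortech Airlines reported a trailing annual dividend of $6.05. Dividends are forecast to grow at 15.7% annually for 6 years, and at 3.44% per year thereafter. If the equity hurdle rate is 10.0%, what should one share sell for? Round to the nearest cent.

Two-stage DDM. Project D₁…D_6 at 0.157, terminal growth 0.0344, discount at r = 0.1.
D_1 = 6.9999
D_2 = 8.0988
D_3 = 9.3703
D_4 = 10.8415
D_5 = 12.5436
D_6 = 14.5129
Terminal value at t=6: TV = D_7/(r−g) = 15.0122/(0.1−0.0344) = 228.8444
P₀ = 6.9999/(1+0.1)^1 + 8.0988/(1+0.1)^2 + 9.3703/(1+0.1)^3 + 10.8415/(1+0.1)^4 + 12.5436/(1+0.1)^5 + 14.5129/(1+0.1)^6 + 228.8444/(1+0.1)^6 = 172.6591

$172.66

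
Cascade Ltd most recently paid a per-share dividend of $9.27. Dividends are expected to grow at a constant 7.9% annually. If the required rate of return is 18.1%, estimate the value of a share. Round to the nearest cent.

Gordon growth model: P₀ = D₁/(r − g). D₁ = 9.27 × (1 + 0.079) = 10.0023.
P₀ = 10.0023 / (0.181 − 0.079) = 10.0023 / 0.102 = 98.0621

$98.06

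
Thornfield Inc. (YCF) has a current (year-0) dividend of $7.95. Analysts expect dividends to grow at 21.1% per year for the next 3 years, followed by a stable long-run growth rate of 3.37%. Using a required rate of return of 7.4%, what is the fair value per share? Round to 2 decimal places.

$322.80

Two-stage DDM. Project D₁…D_3 at 0.211, terminal growth 0.0337, discount at r = 0.074.
D_1 = 9.6275
D_2 = 11.6588
D_3 = 14.1189
Terminal value at t=3: TV = D_4/(r−g) = 14.5947/(0.074−0.0337) = 362.1504
P₀ = 9.6275/(1+0.074)^1 + 11.6588/(1+0.074)^2 + 14.1189/(1+0.074)^3 + 362.1504/(1+0.074)^3 = 322.8005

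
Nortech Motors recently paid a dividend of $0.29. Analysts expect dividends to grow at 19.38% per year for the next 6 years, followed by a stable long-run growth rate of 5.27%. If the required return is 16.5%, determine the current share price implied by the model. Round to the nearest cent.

Two-stage DDM. Project D₁…D_6 at 0.1938, terminal growth 0.0527, discount at r = 0.165.
D_1 = 0.3462
D_2 = 0.4133
D_3 = 0.4934
D_4 = 0.5890
D_5 = 0.7032
D_6 = 0.8394
Terminal value at t=6: TV = D_7/(r−g) = 0.8837/(0.165−0.0527) = 7.8689
P₀ = 0.3462/(1+0.165)^1 + 0.4133/(1+0.165)^2 + 0.4934/(1+0.165)^3 + 0.5890/(1+0.165)^4 + 0.7032/(1+0.165)^5 + 0.8394/(1+0.165)^6 + 7.8689/(1+0.165)^6 = 5.0443

$5.04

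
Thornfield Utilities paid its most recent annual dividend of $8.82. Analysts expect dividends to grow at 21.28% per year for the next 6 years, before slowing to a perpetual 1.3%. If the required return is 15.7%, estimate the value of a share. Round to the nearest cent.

Two-stage DDM. Project D₁…D_6 at 0.2128, terminal growth 0.013, discount at r = 0.157.
D_1 = 10.6969
D_2 = 12.9732
D_3 = 15.7339
D_4 = 19.0821
D_5 = 23.1427
D_6 = 28.0675
Terminal value at t=6: TV = D_7/(r−g) = 28.4324/(0.157−0.013) = 197.4471
P₀ = 10.6969/(1+0.157)^1 + 12.9732/(1+0.157)^2 + 15.7339/(1+0.157)^3 + 19.0821/(1+0.157)^4 + 23.1427/(1+0.157)^5 + 28.0675/(1+0.157)^6 + 197.4471/(1+0.157)^6 = 144.9161

$144.92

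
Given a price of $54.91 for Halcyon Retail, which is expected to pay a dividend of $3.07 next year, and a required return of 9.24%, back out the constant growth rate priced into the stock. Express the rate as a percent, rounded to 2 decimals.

3.65%

From P₀ = D₁/(r − g), the implied growth is g = r − D₁/P₀.
g = 0.0924 − 3.07/54.91 = 0.0924 − 0.05591 = 0.03649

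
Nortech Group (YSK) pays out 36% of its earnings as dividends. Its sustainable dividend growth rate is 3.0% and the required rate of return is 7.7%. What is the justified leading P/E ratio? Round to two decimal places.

7.66

Justified leading P/E = b/(r−g) = 0.36/(0.077−0.03) = 7.6596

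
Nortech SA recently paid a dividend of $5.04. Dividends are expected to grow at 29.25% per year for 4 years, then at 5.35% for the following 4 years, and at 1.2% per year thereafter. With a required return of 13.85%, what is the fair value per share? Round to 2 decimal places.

Three-stage DDM. Project D₁…D_8; terminal Gordon value at t=8 with g = 0.012; discount at r = 0.1385.
D_1 = 6.5142
D_2 = 8.4196
D_3 = 10.8823
D_4 = 14.0654
D_5 = 14.8179
D_6 = 15.6107
D_7 = 16.4459
D_8 = 17.3257
TV_8 = 17.5336/(0.1385−0.012) = 138.6056
P₀ = Σ Dₜ/(1+r)ᵗ + TV_8/(1+r)^8 = 104.7540

$104.75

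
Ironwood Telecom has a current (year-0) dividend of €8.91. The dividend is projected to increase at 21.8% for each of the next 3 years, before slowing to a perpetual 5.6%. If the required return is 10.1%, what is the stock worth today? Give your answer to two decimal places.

Two-stage DDM. Project D₁…D_3 at 0.218, terminal growth 0.056, discount at r = 0.101.
D_1 = 10.8524
D_2 = 13.2182
D_3 = 16.0998
Terminal value at t=3: TV = D_4/(r−g) = 17.0014/(0.101−0.056) = 377.8078
P₀ = 10.8524/(1+0.101)^1 + 13.2182/(1+0.101)^2 + 16.0998/(1+0.101)^3 + 377.8078/(1+0.101)^3 = 315.9041

€315.90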